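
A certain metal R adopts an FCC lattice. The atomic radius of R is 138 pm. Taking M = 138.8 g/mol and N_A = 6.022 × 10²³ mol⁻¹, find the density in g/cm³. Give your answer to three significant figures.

15.5 g/cm³

In an FCC lattice, atoms touch along the face diagonal, so √2·a = 4r, giving a = 390.3 pm = 3.903 × 10^-8 cm.
With Z = 4, ρ = Z·M/(N_A·a³) = 4 × 138.8 / (6.022 × 10²³ × 5.947 × 10^-23) = 15.50 g/cm³.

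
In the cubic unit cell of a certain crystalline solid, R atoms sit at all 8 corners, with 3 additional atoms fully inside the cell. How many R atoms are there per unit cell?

4

Corner atoms are shared by 8 cells (1/8 each), interior atoms are unshared.
Net atoms = 8 × 1/8 + 3 = 1 + 3 = 4.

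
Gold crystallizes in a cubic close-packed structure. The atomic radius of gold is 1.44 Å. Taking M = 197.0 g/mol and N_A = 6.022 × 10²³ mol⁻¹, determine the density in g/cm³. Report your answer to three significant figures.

19.4 g/cm³

In an FCC lattice, atoms touch along the face diagonal, so √2·a = 4r, giving a = 4.073 Å = 4.073 × 10^-8 cm.
With Z = 4, ρ = Z·M/(N_A·a³) = 4 × 197.0 / (6.022 × 10²³ × 6.757 × 10^-23) = 19.37 g/cm³.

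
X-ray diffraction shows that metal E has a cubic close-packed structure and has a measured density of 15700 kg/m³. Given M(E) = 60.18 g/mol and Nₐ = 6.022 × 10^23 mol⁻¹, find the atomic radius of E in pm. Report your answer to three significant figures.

104 pm

For an FCC cell (Z = 4), a³ = Z·M/(N_A·ρ) = 4 × 60.18 / (6.022 × 10²³ × 15.70) = 2.546 × 10^-23 cm³, so a = 2.942 × 10^-8 cm = 294.2 pm.
Atoms touch along the face diagonal, so √2·a = 4r, so r = 0.3536 × a = 104 pm.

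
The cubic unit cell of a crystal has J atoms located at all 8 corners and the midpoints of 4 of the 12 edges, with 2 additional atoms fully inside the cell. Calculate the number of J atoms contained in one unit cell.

4

Corner atoms are shared by 8 cells (1/8 each), edge atoms by 4 (1/4 each), interior atoms are unshared.
Net atoms = 8 × 1/8 + 4 × 1/4 + 2 = 1 + 1 + 2 = 4.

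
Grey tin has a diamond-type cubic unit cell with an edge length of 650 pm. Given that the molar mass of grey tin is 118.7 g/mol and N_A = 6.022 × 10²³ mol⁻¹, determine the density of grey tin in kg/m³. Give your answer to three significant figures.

5740 kg/m³

A diamond cubic unit cell contains Z = 8 atoms.
Cell volume: a³ = (650 pm)³ = (6.500 × 10^-8 cm)³ = 2.746 × 10^-22 cm³.
ρ = Z·M/(N_A·a³) = 8 × 118.7 / (6.022 × 10²³ × 2.746 × 10^-22) = 5.742 g/cm³ = 5740 kg/m³.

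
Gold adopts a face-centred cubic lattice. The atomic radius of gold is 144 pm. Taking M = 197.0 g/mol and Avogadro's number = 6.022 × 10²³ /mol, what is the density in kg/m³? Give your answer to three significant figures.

19400 kg/m³

In an FCC lattice, atoms touch along the face diagonal, so √2·a = 4r, giving a = 407.3 pm = 4.073 × 10^-8 cm.
With Z = 4, ρ = Z·M/(N_A·a³) = 4 × 197.0 / (6.022 × 10²³ × 6.757 × 10^-23) = 19.37 g/cm³ = 19400 kg/m³.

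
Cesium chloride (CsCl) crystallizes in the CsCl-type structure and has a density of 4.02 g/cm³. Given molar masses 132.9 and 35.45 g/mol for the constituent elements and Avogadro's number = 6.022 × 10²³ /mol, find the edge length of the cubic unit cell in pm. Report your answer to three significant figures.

411 pm

M(CsCl) = 168.35 g/mol; Z = 1 formula unit per cell.
a³ = Z·M/(N_A·ρ) = 1 × 168.35 / (6.022 × 10²³ × 4.02) = 6.954 × 10^-23 cm³, so a = 4.112 × 10^-8 cm = 411 pm.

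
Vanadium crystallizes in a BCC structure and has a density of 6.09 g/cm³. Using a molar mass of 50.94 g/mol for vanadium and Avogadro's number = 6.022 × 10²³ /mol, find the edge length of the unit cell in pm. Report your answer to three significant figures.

With Z = 2 atoms per BCC cell, a³ = Z·M/(N_A·ρ) = 2 × 50.94 / (6.022 × 10²³ × 6.090 g/cm³) = 2.778 × 10^-23 cm³.
a = (2.778 × 10^-23)^(1/3) = 3.029 × 10^-8 cm = 303 pm.

303 pm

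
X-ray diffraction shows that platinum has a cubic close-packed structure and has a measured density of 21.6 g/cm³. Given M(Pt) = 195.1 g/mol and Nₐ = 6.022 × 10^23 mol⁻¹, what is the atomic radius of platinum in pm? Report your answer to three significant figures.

138 pm

For an FCC cell (Z = 4), a³ = Z·M/(N_A·ρ) = 4 × 195.1 / (6.022 × 10²³ × 21.60) = 6.000 × 10^-23 cm³, so a = 3.915 × 10^-8 cm = 391.5 pm.
Atoms touch along the face diagonal, so √2·a = 4r, so r = 0.3536 × a = 138 pm.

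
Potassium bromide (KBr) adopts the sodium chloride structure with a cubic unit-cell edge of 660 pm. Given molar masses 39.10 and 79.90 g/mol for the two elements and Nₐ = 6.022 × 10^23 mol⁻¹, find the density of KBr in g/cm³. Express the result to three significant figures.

The sodium chloride structure contains Z = 4 formula units per cell; M(KBr) = 39.10 + 79.90 = 119.0 g/mol.
a³ = (6.600 × 10^-8 cm)³ = 2.875 × 10^-22 cm³.
ρ = 4 × 119.0 / (6.022 × 10²³ × 2.875 × 10^-22) = 2.749 g/cm³.

2.75 g/cm³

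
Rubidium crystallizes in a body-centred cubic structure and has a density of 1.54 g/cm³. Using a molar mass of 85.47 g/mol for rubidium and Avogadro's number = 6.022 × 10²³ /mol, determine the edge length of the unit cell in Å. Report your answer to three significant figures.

With Z = 2 atoms per BCC cell, a³ = Z·M/(N_A·ρ) = 2 × 85.47 / (6.022 × 10²³ × 1.540 g/cm³) = 1.843 × 10^-22 cm³.
a = (1.843 × 10^-22)^(1/3) = 5.691 × 10^-8 cm = 5.69 Å.

5.69 Å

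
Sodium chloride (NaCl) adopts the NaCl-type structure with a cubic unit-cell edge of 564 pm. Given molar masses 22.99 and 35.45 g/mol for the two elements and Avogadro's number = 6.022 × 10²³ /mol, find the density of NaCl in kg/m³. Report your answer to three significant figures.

The NaCl-type structure contains Z = 4 formula units per cell; M(NaCl) = 22.99 + 35.45 = 58.44 g/mol.
a³ = (5.640 × 10^-8 cm)³ = 1.794 × 10^-22 cm³.
ρ = 4 × 58.44 / (6.022 × 10²³ × 1.794 × 10^-22) = 2.164 g/cm³ = 2160 kg/m³.

2160 kg/m³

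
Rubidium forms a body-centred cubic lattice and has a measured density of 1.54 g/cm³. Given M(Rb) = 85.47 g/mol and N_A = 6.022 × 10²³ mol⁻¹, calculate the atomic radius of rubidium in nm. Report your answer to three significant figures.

For a BCC cell (Z = 2), a³ = Z·M/(N_A·ρ) = 2 × 85.47 / (6.022 × 10²³ × 1.540) = 1.843 × 10^-22 cm³, so a = 5.691 × 10^-8 cm = 0.5691 nm.
Atoms touch along the body diagonal, so √3·a = 4r, so r = 0.4330 × a = 0.246 nm.

0.246 nm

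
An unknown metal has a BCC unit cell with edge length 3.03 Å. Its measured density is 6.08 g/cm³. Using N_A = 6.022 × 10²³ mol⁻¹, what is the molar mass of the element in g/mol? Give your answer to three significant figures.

A BCC cell has Z = 2 atoms; a = 3.030 × 10^-8 cm.
M = ρ·N_A·a³/Z = 6.08 × 6.022 × 10²³ × 2.782 × 10^-23 / 2 = 50.9 g/mol.

50.9 g/mol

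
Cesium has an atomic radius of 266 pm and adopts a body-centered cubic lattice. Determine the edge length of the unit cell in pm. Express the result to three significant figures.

In a BCC lattice, atoms touch along the body diagonal, so √3·a = 4r.
a = 4r/√3 = 4 × 266 / 1.7321 = 614 pm.

614 pm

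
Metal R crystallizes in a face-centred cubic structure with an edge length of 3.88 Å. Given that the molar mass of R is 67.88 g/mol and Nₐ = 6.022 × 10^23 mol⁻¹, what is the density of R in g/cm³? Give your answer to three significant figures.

7.72 g/cm³

An FCC unit cell contains Z = 4 atoms.
Cell volume: a³ = (3.88 Å)³ = (3.880 × 10^-8 cm)³ = 5.841 × 10^-23 cm³.
ρ = Z·M/(N_A·a³) = 4 × 67.88 / (6.022 × 10²³ × 5.841 × 10^-23) = 7.719 g/cm³.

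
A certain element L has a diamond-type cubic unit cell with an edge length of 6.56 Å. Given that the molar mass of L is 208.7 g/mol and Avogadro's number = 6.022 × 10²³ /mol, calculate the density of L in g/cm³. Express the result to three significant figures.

9.82 g/cm³

A diamond cubic unit cell contains Z = 8 atoms.
Cell volume: a³ = (6.56 Å)³ = (6.560 × 10^-8 cm)³ = 2.823 × 10^-22 cm³.
ρ = Z·M/(N_A·a³) = 8 × 208.7 / (6.022 × 10²³ × 2.823 × 10^-22) = 9.821 g/cm³.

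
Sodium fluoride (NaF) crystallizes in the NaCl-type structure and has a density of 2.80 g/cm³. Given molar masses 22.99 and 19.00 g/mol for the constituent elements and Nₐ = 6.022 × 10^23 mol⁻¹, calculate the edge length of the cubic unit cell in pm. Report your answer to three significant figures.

M(NaF) = 41.99 g/mol; Z = 4 formula units per cell.
a³ = Z·M/(N_A·ρ) = 4 × 41.99 / (6.022 × 10²³ × 2.80) = 9.961 × 10^-23 cm³, so a = 4.636 × 10^-8 cm = 464 pm.

464 pm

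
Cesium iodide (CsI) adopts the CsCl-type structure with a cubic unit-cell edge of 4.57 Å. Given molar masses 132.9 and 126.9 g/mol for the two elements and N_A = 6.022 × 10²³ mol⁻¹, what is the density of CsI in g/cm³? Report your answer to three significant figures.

The CsCl-type structure contains Z = 1 formula unit per cell; M(CsI) = 132.9 + 126.9 = 259.8 g/mol.
a³ = (4.570 × 10^-8 cm)³ = 9.544 × 10^-23 cm³.
ρ = 1 × 259.8 / (6.022 × 10²³ × 9.544 × 10^-23) = 4.520 g/cm³.

4.52 g/cm³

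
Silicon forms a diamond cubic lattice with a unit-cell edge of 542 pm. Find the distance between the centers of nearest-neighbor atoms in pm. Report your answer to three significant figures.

235 pm

In a diamond cubic structure, nearest neighbors lie along the body diagonal with √3·a = 8r; the nearest-neighbor distance equals 2r = 0.4330·a.
d = 0.4330 × 542 = 235 pm.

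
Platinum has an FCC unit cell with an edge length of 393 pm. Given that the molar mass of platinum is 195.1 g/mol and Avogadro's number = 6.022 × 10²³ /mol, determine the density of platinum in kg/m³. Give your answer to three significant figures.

21400 kg/m³

An FCC unit cell contains Z = 4 atoms.
Cell volume: a³ = (393 pm)³ = (3.930 × 10^-8 cm)³ = 6.070 × 10^-23 cm³.
ρ = Z·M/(N_A·a³) = 4 × 195.1 / (6.022 × 10²³ × 6.070 × 10^-23) = 21.35 g/cm³ = 21400 kg/m³.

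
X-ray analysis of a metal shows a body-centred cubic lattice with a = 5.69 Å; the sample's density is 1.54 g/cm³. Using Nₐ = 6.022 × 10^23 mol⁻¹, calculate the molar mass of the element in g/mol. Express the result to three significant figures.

85.4 g/mol

A BCC cell has Z = 2 atoms; a = 5.690 × 10^-8 cm.
M = ρ·N_A·a³/Z = 1.54 × 6.022 × 10²³ × 1.842 × 10^-22 / 2 = 85.4 g/mol.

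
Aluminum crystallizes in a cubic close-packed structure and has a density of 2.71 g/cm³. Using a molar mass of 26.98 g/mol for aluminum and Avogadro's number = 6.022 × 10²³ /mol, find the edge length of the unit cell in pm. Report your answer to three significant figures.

With Z = 4 atoms per FCC cell, a³ = Z·M/(N_A·ρ) = 4 × 26.98 / (6.022 × 10²³ × 2.710 g/cm³) = 6.613 × 10^-23 cm³.
a = (6.613 × 10^-23)^(1/3) = 4.044 × 10^-8 cm = 404 pm.

404 pm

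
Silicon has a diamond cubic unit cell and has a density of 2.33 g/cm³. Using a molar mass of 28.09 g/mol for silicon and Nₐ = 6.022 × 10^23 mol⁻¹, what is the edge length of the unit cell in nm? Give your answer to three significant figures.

0.543 nm

With Z = 8 atoms per diamond cubic cell, a³ = Z·M/(N_A·ρ) = 8 × 28.09 / (6.022 × 10²³ × 2.330 g/cm³) = 1.602 × 10^-22 cm³.
a = (1.602 × 10^-22)^(1/3) = 5.431 × 10^-8 cm = 0.543 nm.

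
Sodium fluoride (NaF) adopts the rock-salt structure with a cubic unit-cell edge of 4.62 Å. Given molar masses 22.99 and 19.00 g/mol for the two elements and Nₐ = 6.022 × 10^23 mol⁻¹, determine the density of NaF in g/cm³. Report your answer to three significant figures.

2.83 g/cm³

The rock-salt structure contains Z = 4 formula units per cell; M(NaF) = 22.99 + 19.00 = 41.99 g/mol.
a³ = (4.620 × 10^-8 cm)³ = 9.861 × 10^-23 cm³.
ρ = 4 × 41.99 / (6.022 × 10²³ × 9.861 × 10^-23) = 2.828 g/cm³.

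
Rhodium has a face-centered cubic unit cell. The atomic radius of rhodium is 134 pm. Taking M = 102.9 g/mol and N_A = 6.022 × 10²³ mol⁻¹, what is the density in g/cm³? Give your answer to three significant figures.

In an FCC lattice, atoms touch along the face diagonal, so √2·a = 4r, giving a = 379.0 pm = 3.790 × 10^-8 cm.
With Z = 4, ρ = Z·M/(N_A·a³) = 4 × 102.9 / (6.022 × 10²³ × 5.444 × 10^-23) = 12.55 g/cm³.

12.6 g/cm³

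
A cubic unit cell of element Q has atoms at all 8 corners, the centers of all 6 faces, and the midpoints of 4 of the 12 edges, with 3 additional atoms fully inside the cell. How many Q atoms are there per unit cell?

Corner atoms are shared by 8 cells (1/8 each), face atoms by 2 (1/2 each), edge atoms by 4 (1/4 each), interior atoms are unshared.
Net atoms = 8 × 1/8 + 6 × 1/2 + 4 × 1/4 + 3 = 1 + 3 + 1 + 3 = 8.

8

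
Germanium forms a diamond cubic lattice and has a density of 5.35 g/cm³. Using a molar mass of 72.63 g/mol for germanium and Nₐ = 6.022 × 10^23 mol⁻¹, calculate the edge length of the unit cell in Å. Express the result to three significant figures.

5.65 Å

With Z = 8 atoms per diamond cubic cell, a³ = Z·M/(N_A·ρ) = 8 × 72.63 / (6.022 × 10²³ × 5.350 g/cm³) = 1.803 × 10^-22 cm³.
a = (1.803 × 10^-22)^(1/3) = 5.650 × 10^-8 cm = 5.65 Å.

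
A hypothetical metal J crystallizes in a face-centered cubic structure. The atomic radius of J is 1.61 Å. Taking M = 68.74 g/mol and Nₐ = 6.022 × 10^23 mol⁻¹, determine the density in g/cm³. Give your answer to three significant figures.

In an FCC lattice, atoms touch along the face diagonal, so √2·a = 4r, giving a = 4.554 Å = 4.554 × 10^-8 cm.
With Z = 4, ρ = Z·M/(N_A·a³) = 4 × 68.74 / (6.022 × 10²³ × 9.443 × 10^-23) = 4.835 g/cm³.

4.84 g/cm³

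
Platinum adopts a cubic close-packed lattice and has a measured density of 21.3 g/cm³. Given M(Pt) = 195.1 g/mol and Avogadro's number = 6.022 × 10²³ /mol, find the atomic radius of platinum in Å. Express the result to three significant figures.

1.39 Å

For an FCC cell (Z = 4), a³ = Z·M/(N_A·ρ) = 4 × 195.1 / (6.022 × 10²³ × 21.30) = 6.084 × 10^-23 cm³, so a = 3.933 × 10^-8 cm = 3.933 Å.
Atoms touch along the face diagonal, so √2·a = 4r, so r = 0.3536 × a = 1.39 Å.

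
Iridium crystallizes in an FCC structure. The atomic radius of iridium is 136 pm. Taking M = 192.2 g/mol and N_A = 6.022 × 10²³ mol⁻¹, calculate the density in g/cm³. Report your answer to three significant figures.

In an FCC lattice, atoms touch along the face diagonal, so √2·a = 4r, giving a = 384.7 pm = 3.847 × 10^-8 cm.
With Z = 4, ρ = Z·M/(N_A·a³) = 4 × 192.2 / (6.022 × 10²³ × 5.692 × 10^-23) = 22.43 g/cm³.

22.4 g/cm³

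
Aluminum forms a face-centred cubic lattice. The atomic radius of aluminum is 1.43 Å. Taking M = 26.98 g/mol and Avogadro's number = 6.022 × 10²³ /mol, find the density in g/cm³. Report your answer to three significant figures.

2.71 g/cm³

In an FCC lattice, atoms touch along the face diagonal, so √2·a = 4r, giving a = 4.045 Å = 4.045 × 10^-8 cm.
With Z = 4, ρ = Z·M/(N_A·a³) = 4 × 26.98 / (6.022 × 10²³ × 6.617 × 10^-23) = 2.708 g/cm³.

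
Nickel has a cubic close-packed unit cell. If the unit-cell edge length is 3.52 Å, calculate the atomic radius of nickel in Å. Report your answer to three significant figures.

In an FCC lattice, atoms touch along the face diagonal, so √2·a = 4r.
r = √2·a/4 = 1.4142 × 3.52 / 4 = 1.24 Å.

1.24 Å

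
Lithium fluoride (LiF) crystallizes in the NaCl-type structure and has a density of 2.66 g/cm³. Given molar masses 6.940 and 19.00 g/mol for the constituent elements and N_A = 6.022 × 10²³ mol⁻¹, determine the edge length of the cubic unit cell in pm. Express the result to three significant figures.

402 pm

M(LiF) = 25.94 g/mol; Z = 4 formula units per cell.
a³ = Z·M/(N_A·ρ) = 4 × 25.94 / (6.022 × 10²³ × 2.66) = 6.478 × 10^-23 cm³, so a = 4.016 × 10^-8 cm = 402 pm.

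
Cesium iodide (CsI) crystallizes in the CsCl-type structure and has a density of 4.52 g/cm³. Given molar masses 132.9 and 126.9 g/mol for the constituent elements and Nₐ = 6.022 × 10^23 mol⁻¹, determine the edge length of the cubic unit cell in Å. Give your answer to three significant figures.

M(CsI) = 259.8 g/mol; Z = 1 formula unit per cell.
a³ = Z·M/(N_A·ρ) = 1 × 259.8 / (6.022 × 10²³ × 4.52) = 9.545 × 10^-23 cm³, so a = 4.570 × 10^-8 cm = 4.57 Å.

4.57 Å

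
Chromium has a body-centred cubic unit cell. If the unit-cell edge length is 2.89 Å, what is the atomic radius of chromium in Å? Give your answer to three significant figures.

In a BCC lattice, atoms touch along the body diagonal, so √3·a = 4r.
r = √3·a/4 = 1.7321 × 2.89 / 4 = 1.25 Å.

1.25 Å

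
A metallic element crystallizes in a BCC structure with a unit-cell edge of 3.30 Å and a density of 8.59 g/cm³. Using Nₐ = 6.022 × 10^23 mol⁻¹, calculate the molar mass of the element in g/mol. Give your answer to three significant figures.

92.9 g/mol

A BCC cell has Z = 2 atoms; a = 3.300 × 10^-8 cm.
M = ρ·N_A·a³/Z = 8.59 × 6.022 × 10²³ × 3.594 × 10^-23 / 2 = 92.9 g/mol.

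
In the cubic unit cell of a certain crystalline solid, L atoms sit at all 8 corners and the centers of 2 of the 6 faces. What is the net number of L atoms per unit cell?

2

Corner atoms are shared by 8 cells (1/8 each), face atoms by 2 (1/2 each).
Net atoms = 8 × 1/8 + 2 × 1/2 = 1 + 1 = 2.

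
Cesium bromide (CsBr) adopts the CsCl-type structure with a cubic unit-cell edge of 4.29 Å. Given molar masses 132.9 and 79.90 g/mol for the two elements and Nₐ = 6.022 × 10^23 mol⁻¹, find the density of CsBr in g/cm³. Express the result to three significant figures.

The CsCl-type structure contains Z = 1 formula unit per cell; M(CsBr) = 132.9 + 79.90 = 212.8 g/mol.
a³ = (4.290 × 10^-8 cm)³ = 7.895 × 10^-23 cm³.
ρ = 1 × 212.8 / (6.022 × 10²³ × 7.895 × 10^-23) = 4.476 g/cm³.

4.48 g/cm³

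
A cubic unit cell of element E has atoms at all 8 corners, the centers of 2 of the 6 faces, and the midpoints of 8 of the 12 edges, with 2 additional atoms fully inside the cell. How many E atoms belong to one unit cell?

Corner atoms are shared by 8 cells (1/8 each), face atoms by 2 (1/2 each), edge atoms by 4 (1/4 each), interior atoms are unshared.
Net atoms = 8 × 1/8 + 2 × 1/2 + 8 × 1/4 + 2 = 1 + 1 + 2 + 2 = 6.

6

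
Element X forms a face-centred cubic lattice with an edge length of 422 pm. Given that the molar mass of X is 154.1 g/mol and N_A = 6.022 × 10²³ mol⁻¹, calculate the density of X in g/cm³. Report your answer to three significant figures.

An FCC unit cell contains Z = 4 atoms.
Cell volume: a³ = (422 pm)³ = (4.220 × 10^-8 cm)³ = 7.515 × 10^-23 cm³.
ρ = Z·M/(N_A·a³) = 4 × 154.1 / (6.022 × 10²³ × 7.515 × 10^-23) = 13.62 g/cm³.

13.6 g/cm³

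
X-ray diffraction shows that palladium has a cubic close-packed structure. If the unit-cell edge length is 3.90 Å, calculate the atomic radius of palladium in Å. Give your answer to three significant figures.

In an FCC lattice, atoms touch along the face diagonal, so √2·a = 4r.
r = √2·a/4 = 1.4142 × 3.90 / 4 = 1.38 Å.

1.38 Å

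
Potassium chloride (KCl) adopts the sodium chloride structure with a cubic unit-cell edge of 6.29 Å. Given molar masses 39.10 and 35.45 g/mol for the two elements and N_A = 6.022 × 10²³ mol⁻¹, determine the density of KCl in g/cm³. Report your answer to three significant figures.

1.99 g/cm³

The sodium chloride structure contains Z = 4 formula units per cell; M(KCl) = 39.10 + 35.45 = 74.55 g/mol.
a³ = (6.290 × 10^-8 cm)³ = 2.489 × 10^-22 cm³.
ρ = 4 × 74.55 / (6.022 × 10²³ × 2.489 × 10^-22) = 1.990 g/cm³.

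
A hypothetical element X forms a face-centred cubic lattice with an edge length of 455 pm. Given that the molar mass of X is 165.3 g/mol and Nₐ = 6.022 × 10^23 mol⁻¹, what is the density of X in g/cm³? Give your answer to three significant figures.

11.7 g/cm³

An FCC unit cell contains Z = 4 atoms.
Cell volume: a³ = (455 pm)³ = (4.550 × 10^-8 cm)³ = 9.420 × 10^-23 cm³.
ρ = Z·M/(N_A·a³) = 4 × 165.3 / (6.022 × 10²³ × 9.420 × 10^-23) = 11.66 g/cm³.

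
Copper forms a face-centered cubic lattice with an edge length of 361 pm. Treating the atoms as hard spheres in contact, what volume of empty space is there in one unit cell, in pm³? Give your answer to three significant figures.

In an FCC lattice atoms touch along the face diagonal, so √2·a = 4r, so r = 0.3536a = 127.6 pm.
V_cell = a³ = 4.705 × 10^7 pm³; V_atoms = 4 × (4/3)πr³ = 3.484 × 10^7 pm³.
Empty space = 4.705 × 10^7 − 3.484 × 10^7 = 1.22 × 10^7 pm³.

1.22 × 10^7 pm³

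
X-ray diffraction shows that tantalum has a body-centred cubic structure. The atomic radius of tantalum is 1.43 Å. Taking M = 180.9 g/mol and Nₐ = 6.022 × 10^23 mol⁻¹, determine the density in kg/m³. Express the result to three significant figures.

In a BCC lattice, atoms touch along the body diagonal, so √3·a = 4r, giving a = 3.302 Å = 3.302 × 10^-8 cm.
With Z = 2, ρ = Z·M/(N_A·a³) = 2 × 180.9 / (6.022 × 10²³ × 3.602 × 10^-23) = 16.68 g/cm³ = 16700 kg/m³.

16700 kg/m³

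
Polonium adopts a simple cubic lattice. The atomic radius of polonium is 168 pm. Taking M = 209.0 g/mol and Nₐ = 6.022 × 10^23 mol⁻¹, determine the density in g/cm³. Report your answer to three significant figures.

9.15 g/cm³

In a simple cubic lattice, atoms touch along the cell edge, so a = 2r, giving a = 336.0 pm = 3.360 × 10^-8 cm.
With Z = 1, ρ = Z·M/(N_A·a³) = 1 × 209.0 / (6.022 × 10²³ × 3.793 × 10^-23) = 9.149 g/cm³.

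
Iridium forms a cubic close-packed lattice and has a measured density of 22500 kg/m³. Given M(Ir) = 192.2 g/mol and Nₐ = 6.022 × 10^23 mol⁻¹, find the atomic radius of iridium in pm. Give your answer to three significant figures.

136 pm

For an FCC cell (Z = 4), a³ = Z·M/(N_A·ρ) = 4 × 192.2 / (6.022 × 10²³ × 22.50) = 5.674 × 10^-23 cm³, so a = 3.843 × 10^-8 cm = 384.3 pm.
Atoms touch along the face diagonal, so √2·a = 4r, so r = 0.3536 × a = 136 pm.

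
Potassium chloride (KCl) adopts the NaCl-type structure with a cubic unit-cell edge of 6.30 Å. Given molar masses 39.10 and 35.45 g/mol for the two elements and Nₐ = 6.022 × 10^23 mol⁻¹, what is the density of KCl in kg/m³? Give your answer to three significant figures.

The NaCl-type structure contains Z = 4 formula units per cell; M(KCl) = 39.10 + 35.45 = 74.55 g/mol.
a³ = (6.300 × 10^-8 cm)³ = 2.500 × 10^-22 cm³.
ρ = 4 × 74.55 / (6.022 × 10²³ × 2.500 × 10^-22) = 1.980 g/cm³ = 1980 kg/m³.

1980 kg/m³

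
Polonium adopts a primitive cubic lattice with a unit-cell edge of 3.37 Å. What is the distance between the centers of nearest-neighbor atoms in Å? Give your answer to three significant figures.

3.37 Å

In a simple cubic structure, atoms touch along the cell edge, so a = 2r; the nearest-neighbor distance equals 2r = 1.000·a.
d = 1.000 × 3.37 = 3.37 Å.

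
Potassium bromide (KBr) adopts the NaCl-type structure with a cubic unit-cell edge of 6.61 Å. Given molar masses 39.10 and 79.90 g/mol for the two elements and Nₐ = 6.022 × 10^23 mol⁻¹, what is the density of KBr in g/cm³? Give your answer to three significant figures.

2.74 g/cm³

The NaCl-type structure contains Z = 4 formula units per cell; M(KBr) = 39.10 + 79.90 = 119.0 g/mol.
a³ = (6.610 × 10^-8 cm)³ = 2.888 × 10^-22 cm³.
ρ = 4 × 119.0 / (6.022 × 10²³ × 2.888 × 10^-22) = 2.737 g/cm³.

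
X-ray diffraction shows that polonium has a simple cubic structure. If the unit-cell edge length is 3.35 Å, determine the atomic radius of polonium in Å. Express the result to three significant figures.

1.68 Å

In a simple cubic lattice, atoms touch along the cell edge, so a = 2r.
r = a/2 = 3.35/2 = 1.68 Å.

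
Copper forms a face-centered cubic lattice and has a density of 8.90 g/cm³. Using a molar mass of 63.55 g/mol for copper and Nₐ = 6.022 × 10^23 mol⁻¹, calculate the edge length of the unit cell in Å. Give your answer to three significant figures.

3.62 Å

With Z = 4 atoms per FCC cell, a³ = Z·M/(N_A·ρ) = 4 × 63.55 / (6.022 × 10²³ × 8.900 g/cm³) = 4.743 × 10^-23 cm³.
a = (4.743 × 10^-23)^(1/3) = 3.620 × 10^-8 cm = 3.62 Å.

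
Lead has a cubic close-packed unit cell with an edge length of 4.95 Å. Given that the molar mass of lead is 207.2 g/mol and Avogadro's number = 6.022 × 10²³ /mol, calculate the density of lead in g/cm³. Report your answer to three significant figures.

11.3 g/cm³

An FCC unit cell contains Z = 4 atoms.
Cell volume: a³ = (4.95 Å)³ = (4.950 × 10^-8 cm)³ = 1.213 × 10^-22 cm³.
ρ = Z·M/(N_A·a³) = 4 × 207.2 / (6.022 × 10²³ × 1.213 × 10^-22) = 11.35 g/cm³.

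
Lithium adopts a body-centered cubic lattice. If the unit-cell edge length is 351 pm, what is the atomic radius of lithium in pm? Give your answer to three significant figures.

In a BCC lattice, atoms touch along the body diagonal, so √3·a = 4r.
r = √3·a/4 = 1.7321 × 351 / 4 = 152 pm.

152 pm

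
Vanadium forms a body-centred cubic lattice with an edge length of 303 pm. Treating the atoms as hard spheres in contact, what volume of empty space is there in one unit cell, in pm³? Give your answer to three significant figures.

In a BCC lattice atoms touch along the body diagonal, so √3·a = 4r, so r = 0.4330a = 131.2 pm.
V_cell = a³ = 2.782 × 10^7 pm³; V_atoms = 2 × (4/3)πr³ = 1.892 × 10^7 pm³.
Empty space = 2.782 × 10^7 − 1.892 × 10^7 = 8.90 × 10^6 pm³.

8.90 × 10^6 pm³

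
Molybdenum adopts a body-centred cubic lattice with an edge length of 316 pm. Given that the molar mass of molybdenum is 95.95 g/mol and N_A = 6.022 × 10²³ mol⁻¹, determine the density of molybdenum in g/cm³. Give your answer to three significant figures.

10.1 g/cm³

A BCC unit cell contains Z = 2 atoms.
Cell volume: a³ = (316 pm)³ = (3.160 × 10^-8 cm)³ = 3.155 × 10^-23 cm³.
ρ = Z·M/(N_A·a³) = 2 × 95.95 / (6.022 × 10²³ × 3.155 × 10^-23) = 10.10 g/cm³.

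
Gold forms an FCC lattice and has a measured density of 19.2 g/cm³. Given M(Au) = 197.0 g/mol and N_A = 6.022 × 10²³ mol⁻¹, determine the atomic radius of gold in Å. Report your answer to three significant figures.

1.44 Å

For an FCC cell (Z = 4), a³ = Z·M/(N_A·ρ) = 4 × 197.0 / (6.022 × 10²³ × 19.20) = 6.815 × 10^-23 cm³, so a = 4.085 × 10^-8 cm = 4.085 Å.
Atoms touch along the face diagonal, so √2·a = 4r, so r = 0.3536 × a = 1.44 Å.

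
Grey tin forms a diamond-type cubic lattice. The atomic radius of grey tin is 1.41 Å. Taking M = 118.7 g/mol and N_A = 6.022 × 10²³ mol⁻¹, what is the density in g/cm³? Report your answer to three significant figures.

5.71 g/cm³

In a diamond cubic lattice, nearest neighbors lie along the body diagonal with √3·a = 8r, giving a = 6.513 Å = 6.513 × 10^-8 cm.
With Z = 8, ρ = Z·M/(N_A·a³) = 8 × 118.7 / (6.022 × 10²³ × 2.762 × 10^-22) = 5.709 g/cm³.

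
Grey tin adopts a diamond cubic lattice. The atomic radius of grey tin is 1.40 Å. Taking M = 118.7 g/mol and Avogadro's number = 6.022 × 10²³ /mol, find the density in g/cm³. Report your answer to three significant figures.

5.83 g/cm³

In a diamond cubic lattice, nearest neighbors lie along the body diagonal with √3·a = 8r, giving a = 6.466 Å = 6.466 × 10^-8 cm.
With Z = 8, ρ = Z·M/(N_A·a³) = 8 × 118.7 / (6.022 × 10²³ × 2.704 × 10^-22) = 5.832 g/cm³.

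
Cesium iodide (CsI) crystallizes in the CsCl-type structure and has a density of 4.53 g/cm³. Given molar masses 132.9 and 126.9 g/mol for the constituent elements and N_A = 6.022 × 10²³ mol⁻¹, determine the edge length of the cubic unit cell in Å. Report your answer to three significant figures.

M(CsI) = 259.8 g/mol; Z = 1 formula unit per cell.
a³ = Z·M/(N_A·ρ) = 1 × 259.8 / (6.022 × 10²³ × 4.53) = 9.524 × 10^-23 cm³, so a = 4.567 × 10^-8 cm = 4.57 Å.

4.57 Å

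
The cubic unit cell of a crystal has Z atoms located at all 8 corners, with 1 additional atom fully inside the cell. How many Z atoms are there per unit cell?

2

Corner atoms are shared by 8 cells (1/8 each), interior atoms are unshared.
Net atoms = 8 × 1/8 + 1 = 1 + 1 = 2.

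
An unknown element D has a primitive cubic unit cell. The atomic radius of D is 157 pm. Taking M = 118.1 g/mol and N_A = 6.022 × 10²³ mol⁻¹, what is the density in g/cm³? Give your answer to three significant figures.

6.33 g/cm³

In a simple cubic lattice, atoms touch along the cell edge, so a = 2r, giving a = 314.0 pm = 3.140 × 10^-8 cm.
With Z = 1, ρ = Z·M/(N_A·a³) = 1 × 118.1 / (6.022 × 10²³ × 3.096 × 10^-23) = 6.335 g/cm³.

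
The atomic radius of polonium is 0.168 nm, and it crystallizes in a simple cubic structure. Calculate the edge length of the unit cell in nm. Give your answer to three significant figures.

In a simple cubic lattice, atoms touch along the cell edge, so a = 2r.
a = 2r = 2 × 0.168 = 0.336 nm.

0.336 nm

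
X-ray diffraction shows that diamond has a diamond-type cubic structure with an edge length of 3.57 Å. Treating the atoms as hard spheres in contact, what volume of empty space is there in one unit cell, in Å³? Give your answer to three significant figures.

In a diamond cubic lattice nearest neighbors lie along the body diagonal with √3·a = 8r, so r = 0.2165a = 0.7729 Å.
V_cell = a³ = 45.50 Å³; V_atoms = 8 × (4/3)πr³ = 15.47 Å³.
Empty space = 45.50 − 15.47 = 30.0 Å³.

30.0 Å³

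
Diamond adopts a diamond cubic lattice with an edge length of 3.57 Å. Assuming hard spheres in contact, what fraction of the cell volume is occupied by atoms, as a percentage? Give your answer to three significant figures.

34.0%

In a diamond cubic lattice nearest neighbors lie along the body diagonal with √3·a = 8r, so r = 0.2165a = 0.7729 Å.
Packing fraction = Z·(4/3)πr³ / a³ = 8 × (4/3)π × (0.7729)³ / (3.57)³ = 0.3401 = 34.0%.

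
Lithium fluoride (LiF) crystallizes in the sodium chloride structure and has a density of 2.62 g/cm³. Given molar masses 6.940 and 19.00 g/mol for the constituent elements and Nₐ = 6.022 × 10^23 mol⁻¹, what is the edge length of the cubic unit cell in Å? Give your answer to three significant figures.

4.04 Å

M(LiF) = 25.94 g/mol; Z = 4 formula units per cell.
a³ = Z·M/(N_A·ρ) = 4 × 25.94 / (6.022 × 10²³ × 2.62) = 6.576 × 10^-23 cm³, so a = 4.036 × 10^-8 cm = 4.04 Å.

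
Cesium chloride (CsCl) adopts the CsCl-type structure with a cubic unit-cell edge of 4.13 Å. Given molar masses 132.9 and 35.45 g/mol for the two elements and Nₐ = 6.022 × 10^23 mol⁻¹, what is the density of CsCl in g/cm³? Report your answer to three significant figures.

3.97 g/cm³

The CsCl-type structure contains Z = 1 formula unit per cell; M(CsCl) = 132.9 + 35.45 = 168.35 g/mol.
a³ = (4.130 × 10^-8 cm)³ = 7.044 × 10^-23 cm³.
ρ = 1 × 168.35 / (6.022 × 10²³ × 7.044 × 10^-23) = 3.968 g/cm³.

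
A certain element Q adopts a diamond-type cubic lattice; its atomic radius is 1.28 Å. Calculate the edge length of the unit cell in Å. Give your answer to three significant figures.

In a diamond cubic lattice, nearest neighbors lie along the body diagonal with √3·a = 8r.
a = 8r/√3 = 8 × 1.28 / 1.7321 = 5.91 Å.

5.91 Å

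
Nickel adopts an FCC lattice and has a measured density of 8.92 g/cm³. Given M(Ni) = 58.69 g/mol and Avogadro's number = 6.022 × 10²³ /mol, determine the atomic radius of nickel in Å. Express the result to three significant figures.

For an FCC cell (Z = 4), a³ = Z·M/(N_A·ρ) = 4 × 58.69 / (6.022 × 10²³ × 8.920) = 4.370 × 10^-23 cm³, so a = 3.522 × 10^-8 cm = 3.522 Å.
Atoms touch along the face diagonal, so √2·a = 4r, so r = 0.3536 × a = 1.25 Å.

1.25 Å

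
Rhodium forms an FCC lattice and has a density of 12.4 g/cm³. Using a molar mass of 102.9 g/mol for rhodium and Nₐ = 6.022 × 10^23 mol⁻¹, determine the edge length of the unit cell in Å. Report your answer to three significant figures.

3.81 Å

With Z = 4 atoms per FCC cell, a³ = Z·M/(N_A·ρ) = 4 × 102.9 / (6.022 × 10²³ × 12.40 g/cm³) = 5.512 × 10^-23 cm³.
a = (5.512 × 10^-23)^(1/3) = 3.806 × 10^-8 cm = 3.81 Å.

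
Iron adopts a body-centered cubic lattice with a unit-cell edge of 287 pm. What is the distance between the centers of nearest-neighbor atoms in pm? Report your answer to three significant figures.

249 pm

In a BCC structure, atoms touch along the body diagonal, so √3·a = 4r; the nearest-neighbor distance equals 2r = 0.8660·a.
d = 0.8660 × 287 = 249 pm.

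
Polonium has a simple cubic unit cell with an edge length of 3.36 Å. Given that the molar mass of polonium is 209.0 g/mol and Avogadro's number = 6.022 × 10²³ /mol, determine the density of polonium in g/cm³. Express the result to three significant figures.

A simple cubic unit cell contains Z = 1 atom.
Cell volume: a³ = (3.36 Å)³ = (3.360 × 10^-8 cm)³ = 3.793 × 10^-23 cm³.
ρ = Z·M/(N_A·a³) = 1 × 209.0 / (6.022 × 10²³ × 3.793 × 10^-23) = 9.149 g/cm³.

9.15 g/cm³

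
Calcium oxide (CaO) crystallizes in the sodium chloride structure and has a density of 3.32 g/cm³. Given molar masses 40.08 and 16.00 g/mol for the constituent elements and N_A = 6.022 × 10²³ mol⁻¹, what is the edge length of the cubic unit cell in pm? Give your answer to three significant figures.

482 pm

M(CaO) = 56.08 g/mol; Z = 4 formula units per cell.
a³ = Z·M/(N_A·ρ) = 4 × 56.08 / (6.022 × 10²³ × 3.32) = 1.122 × 10^-22 cm³, so a = 4.823 × 10^-8 cm = 482 pm.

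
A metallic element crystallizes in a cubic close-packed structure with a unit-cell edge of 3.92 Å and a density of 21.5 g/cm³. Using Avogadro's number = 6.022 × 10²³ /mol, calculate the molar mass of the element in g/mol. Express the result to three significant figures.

An FCC cell has Z = 4 atoms; a = 3.920 × 10^-8 cm.
M = ρ·N_A·a³/Z = 21.5 × 6.022 × 10²³ × 6.024 × 10^-23 / 4 = 195 g/mol.

195 g/mol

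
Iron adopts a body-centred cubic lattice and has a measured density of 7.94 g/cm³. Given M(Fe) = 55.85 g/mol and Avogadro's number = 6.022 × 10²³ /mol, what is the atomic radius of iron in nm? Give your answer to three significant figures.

0.124 nm

For a BCC cell (Z = 2), a³ = Z·M/(N_A·ρ) = 2 × 55.85 / (6.022 × 10²³ × 7.940) = 2.336 × 10^-23 cm³, so a = 2.859 × 10^-8 cm = 0.2859 nm.
Atoms touch along the body diagonal, so √3·a = 4r, so r = 0.4330 × a = 0.124 nm.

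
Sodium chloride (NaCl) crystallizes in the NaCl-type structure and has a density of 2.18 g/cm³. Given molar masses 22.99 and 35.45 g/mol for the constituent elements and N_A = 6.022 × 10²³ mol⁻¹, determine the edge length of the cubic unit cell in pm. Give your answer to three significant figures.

563 pm

M(NaCl) = 58.44 g/mol; Z = 4 formula units per cell.
a³ = Z·M/(N_A·ρ) = 4 × 58.44 / (6.022 × 10²³ × 2.18) = 1.781 × 10^-22 cm³, so a = 5.626 × 10^-8 cm = 563 pm.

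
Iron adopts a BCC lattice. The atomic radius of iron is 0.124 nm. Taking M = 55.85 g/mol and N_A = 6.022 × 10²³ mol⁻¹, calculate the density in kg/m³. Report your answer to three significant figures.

In a BCC lattice, atoms touch along the body diagonal, so √3·a = 4r, giving a = 0.2864 nm = 2.864 × 10^-8 cm.
With Z = 2, ρ = Z·M/(N_A·a³) = 2 × 55.85 / (6.022 × 10²³ × 2.348 × 10^-23) = 7.899 g/cm³ = 7900 kg/m³.

7900 kg/m³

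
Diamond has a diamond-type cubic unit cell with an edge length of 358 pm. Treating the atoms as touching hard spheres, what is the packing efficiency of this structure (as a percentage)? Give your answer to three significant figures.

In a diamond cubic lattice nearest neighbors lie along the body diagonal with √3·a = 8r, so r = 0.2165a = 77.51 pm.
Packing fraction = Z·(4/3)πr³ / a³ = 8 × (4/3)π × (77.51)³ / (358)³ = 0.3401 = 34.0%.

34.0%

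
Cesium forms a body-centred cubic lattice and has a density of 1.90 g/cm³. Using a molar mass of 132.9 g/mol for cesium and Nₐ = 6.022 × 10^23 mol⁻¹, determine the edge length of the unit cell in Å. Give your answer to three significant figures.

With Z = 2 atoms per BCC cell, a³ = Z·M/(N_A·ρ) = 2 × 132.9 / (6.022 × 10²³ × 1.900 g/cm³) = 2.323 × 10^-22 cm³.
a = (2.323 × 10^-22)^(1/3) = 6.147 × 10^-8 cm = 6.15 Å.

6.15 Å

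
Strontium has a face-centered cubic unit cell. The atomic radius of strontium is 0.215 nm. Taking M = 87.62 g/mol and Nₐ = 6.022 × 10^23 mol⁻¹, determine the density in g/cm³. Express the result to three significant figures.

2.59 g/cm³

In an FCC lattice, atoms touch along the face diagonal, so √2·a = 4r, giving a = 0.6081 nm = 6.081 × 10^-8 cm.
With Z = 4, ρ = Z·M/(N_A·a³) = 4 × 87.62 / (6.022 × 10²³ × 2.249 × 10^-22) = 2.588 g/cm³.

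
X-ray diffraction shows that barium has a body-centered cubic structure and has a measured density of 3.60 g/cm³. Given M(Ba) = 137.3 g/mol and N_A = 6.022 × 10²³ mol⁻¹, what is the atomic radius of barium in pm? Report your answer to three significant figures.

217 pm

For a BCC cell (Z = 2), a³ = Z·M/(N_A·ρ) = 2 × 137.3 / (6.022 × 10²³ × 3.600) = 1.267 × 10^-22 cm³, so a = 5.022 × 10^-8 cm = 502.2 pm.
Atoms touch along the body diagonal, so √3·a = 4r, so r = 0.4330 × a = 217 pm.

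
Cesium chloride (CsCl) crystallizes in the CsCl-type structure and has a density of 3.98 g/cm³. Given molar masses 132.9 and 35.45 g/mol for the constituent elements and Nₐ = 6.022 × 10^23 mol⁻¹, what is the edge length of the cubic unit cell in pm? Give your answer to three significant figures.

M(CsCl) = 168.35 g/mol; Z = 1 formula unit per cell.
a³ = Z·M/(N_A·ρ) = 1 × 168.35 / (6.022 × 10²³ × 3.98) = 7.024 × 10^-23 cm³, so a = 4.126 × 10^-8 cm = 413 pm.

413 pm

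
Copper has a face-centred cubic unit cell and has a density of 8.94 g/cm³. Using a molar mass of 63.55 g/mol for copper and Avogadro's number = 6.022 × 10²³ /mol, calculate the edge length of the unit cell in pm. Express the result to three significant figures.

361 pm

With Z = 4 atoms per FCC cell, a³ = Z·M/(N_A·ρ) = 4 × 63.55 / (6.022 × 10²³ × 8.940 g/cm³) = 4.722 × 10^-23 cm³.
a = (4.722 × 10^-23)^(1/3) = 3.614 × 10^-8 cm = 361 pm.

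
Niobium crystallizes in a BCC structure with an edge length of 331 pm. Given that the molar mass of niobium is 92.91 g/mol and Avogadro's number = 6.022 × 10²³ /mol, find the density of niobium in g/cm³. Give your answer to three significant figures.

A BCC unit cell contains Z = 2 atoms.
Cell volume: a³ = (331 pm)³ = (3.310 × 10^-8 cm)³ = 3.626 × 10^-23 cm³.
ρ = Z·M/(N_A·a³) = 2 × 92.91 / (6.022 × 10²³ × 3.626 × 10^-23) = 8.509 g/cm³.

8.51 g/cm³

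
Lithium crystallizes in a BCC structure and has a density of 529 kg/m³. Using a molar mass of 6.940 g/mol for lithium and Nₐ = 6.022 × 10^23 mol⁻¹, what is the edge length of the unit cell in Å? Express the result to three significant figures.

3.52 Å

With Z = 2 atoms per BCC cell, a³ = Z·M/(N_A·ρ) = 2 × 6.940 / (6.022 × 10²³ × 0.5290 g/cm³) = 4.357 × 10^-23 cm³.
a = (4.357 × 10^-23)^(1/3) = 3.519 × 10^-8 cm = 3.52 Å.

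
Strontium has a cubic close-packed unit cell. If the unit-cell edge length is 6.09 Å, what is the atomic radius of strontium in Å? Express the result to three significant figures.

2.15 Å

In an FCC lattice, atoms touch along the face diagonal, so √2·a = 4r.
r = √2·a/4 = 1.4142 × 6.09 / 4 = 2.15 Å.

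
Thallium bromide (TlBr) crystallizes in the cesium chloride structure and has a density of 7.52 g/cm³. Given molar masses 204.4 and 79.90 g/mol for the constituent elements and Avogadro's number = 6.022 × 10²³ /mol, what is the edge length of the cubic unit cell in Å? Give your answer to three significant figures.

M(TlBr) = 284.3 g/mol; Z = 1 formula unit per cell.
a³ = Z·M/(N_A·ρ) = 1 × 284.3 / (6.022 × 10²³ × 7.52) = 6.278 × 10^-23 cm³, so a = 3.974 × 10^-8 cm = 3.97 Å.

3.97 Å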